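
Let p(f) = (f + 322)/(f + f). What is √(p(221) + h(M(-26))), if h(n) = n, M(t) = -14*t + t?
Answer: √66273038/442 ≈ 18.418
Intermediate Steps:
M(t) = -13*t
p(f) = (322 + f)/(2*f) (p(f) = (322 + f)/((2*f)) = (322 + f)*(1/(2*f)) = (322 + f)/(2*f))
√(p(221) + h(M(-26))) = √((½)*(322 + 221)/221 - 13*(-26)) = √((½)*(1/221)*543 + 338) = √(543/442 + 338) = √(149939/442) = √66273038/442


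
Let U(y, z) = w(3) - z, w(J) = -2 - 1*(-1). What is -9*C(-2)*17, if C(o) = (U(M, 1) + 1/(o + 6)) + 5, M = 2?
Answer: -1989/4 ≈ -497.25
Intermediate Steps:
w(J) = -1 (w(J) = -2 + 1 = -1)
U(y, z) = -1 - z
C(o) = 3 + 1/(6 + o) (C(o) = ((-1 - 1*1) + 1/(o + 6)) + 5 = ((-1 - 1) + 1/(6 + o)) + 5 = (-2 + 1/(6 + o)) + 5 = 3 + 1/(6 + o))
-9*C(-2)*17 = -9*(19 + 3*(-2))/(6 - 2)*17 = -9*(19 - 6)/4*17 = -9*13/4*17 = -117/4*17 = -1989/4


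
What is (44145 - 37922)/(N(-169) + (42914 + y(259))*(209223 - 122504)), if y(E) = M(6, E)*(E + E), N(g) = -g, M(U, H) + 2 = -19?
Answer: 6223/2778130053 ≈ 2.2400e-6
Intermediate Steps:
M(U, H) = -21 (M(U, H) = -2 - 19 = -21)
y(E) = -42*E (y(E) = -21*(E + E) = -42*E)
(44145 - 37922)/(N(-169) + (42914 + y(259))*(209223 - 122504)) = (44145 - 37922)/(-1*(-169) + (42914 - 42*259)*(209223 - 122504)) = 6223/(169 + (42914 - 10878)*86719) = 6223/(169 + 32036*86719) = 6223/(169 + 2778129884) = 6223/2778130053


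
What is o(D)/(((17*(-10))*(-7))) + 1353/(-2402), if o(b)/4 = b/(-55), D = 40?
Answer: -8893817/15721090 ≈ -0.56573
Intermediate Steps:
o(b) = -4*b/55 (o(b) = 4*(b/(-55)) = 4*(b*(-1/55)) = 4*(-b/55) = -4*b/55)
o(D)/(((17*(-10))*(-7))) + 1353/(-2402) = (-4/55*40)/(((17*(-10))*(-7))) + 1353/(-2402) = -32/(11*((-170*(-7)))) + 1353*(-1/2402) = -32/11/1190 - 1353/2402 = -32/11*1/1190 - 1353/2402 = -16/6545 - 1353/2402 = -8893817/15721090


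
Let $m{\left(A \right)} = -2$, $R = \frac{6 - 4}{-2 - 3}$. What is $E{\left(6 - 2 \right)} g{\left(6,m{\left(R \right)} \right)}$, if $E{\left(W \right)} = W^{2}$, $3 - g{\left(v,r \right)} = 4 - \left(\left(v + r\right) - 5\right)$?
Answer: $-32$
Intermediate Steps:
$R = - \frac{2}{5}$ ($R = \frac{2}{-5} = 2 \left(- \frac{1}{5}\right) = - \frac{2}{5} \approx -0.4$)
$g{\left(v,r \right)} = -6 + r + v$ ($g{\left(v,r \right)} = 3 - \left(4 - \left(\left(v + r\right) - 5\right)\right) = 3 - \left(4 - \left(\left(r + v\right) - 5\right)\right) = 3 - \left(4 - \left(-5 + r + v\right)\right) = 3 - \left(9 - r - v\right) = 3 + \left(-9 + r + v\right) = -6 + r + v$)
$E{\left(6 - 2 \right)} g{\left(6,m{\left(R \right)} \right)} = \left(6 - 2\right)^{2} \left(-6 - 2 + 6\right) = \left(6 - 2\right)^{2} \left(-2\right) = 4^{2} \left(-2\right) = 16 \left(-2\right) = -32$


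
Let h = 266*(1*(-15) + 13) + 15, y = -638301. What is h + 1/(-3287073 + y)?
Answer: -2029418359/3925374 ≈ -517.00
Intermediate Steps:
h = -517 (h = 266*(-15 + 13) + 15 = 266*(-2) + 15 = -532 + 15 = -517)
h + 1/(-3287073 + y) = -517 + 1/(-3287073 - 638301) = -517 + 1/(-3925374) = -517 - 1/3925374 = -2029418359/3925374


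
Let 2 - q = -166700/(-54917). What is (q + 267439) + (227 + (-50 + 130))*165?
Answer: 17468711332/54917 ≈ 3.1809e+5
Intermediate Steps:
q = -56866/54917 (q = 2 - (-166700)/(-54917) = 2 - (-166700)*(-1)/54917 = 2 - 1*166700/54917 = 2 - 166700/54917 = -56866/54917 ≈ -1.0355)
(q + 267439) + (227 + (-50 + 130))*165 = (-56866/54917 + 267439) + (227 + (-50 + 130))*165 = 14686890697/54917 + (227 + 80)*165 = 14686890697/54917 + 307*165 = 14686890697/54917 + 50655 = 17468711332/54917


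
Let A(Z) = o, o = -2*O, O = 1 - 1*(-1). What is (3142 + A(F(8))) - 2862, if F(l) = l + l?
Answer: 276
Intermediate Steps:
O = 2 (O = 1 + 1 = 2)
F(l) = 2*l
o = -4 (o = -2*2 = -4)
A(Z) = -4
(3142 + A(F(8))) - 2862 = (3142 - 4) - 2862 = 3138 - 2862 = 276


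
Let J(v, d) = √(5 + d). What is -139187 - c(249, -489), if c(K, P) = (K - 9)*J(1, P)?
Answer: -139187 - 5280*I ≈ -1.3919e+5 - 5280.0*I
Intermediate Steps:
c(K, P) = √(5 + P)*(-9 + K) (c(K, P) = (K - 9)*√(5 + P) = (-9 + K)*√(5 + P) = √(5 + P)*(-9 + K))
-139187 - c(249, -489) = -139187 - √(5 - 489)*(-9 + 249) = -139187 - √(-484)*240 = -139187 - 22*I*240 = -139187 - 5280*I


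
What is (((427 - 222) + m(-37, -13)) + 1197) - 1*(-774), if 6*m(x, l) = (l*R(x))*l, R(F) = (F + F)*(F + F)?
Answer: 469250/3 ≈ 1.5642e+5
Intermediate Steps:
R(F) = 4*F² (R(F) = (2*F)*(2*F) = 4*F²)
m(x, l) = 2*l²*x²/3 (m(x, l) = ((l*(4*x²))*l)/6 = ((4*l*x²)*l)/6 = (4*l²*x²)/6 = 2*l²*x²/3)
(((427 - 222) + m(-37, -13)) + 1197) - 1*(-774) = (((427 - 222) + (⅔)*(-13)²*(-37)²) + 1197) - 1*(-774) = ((205 + (⅔)*169*1369) + 1197) + 774 = ((205 + 462722/3) + 1197) + 774 = (463337/3 + 1197) + 774 = 466928/3 + 774 = 469250/3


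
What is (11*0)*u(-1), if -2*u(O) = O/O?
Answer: 0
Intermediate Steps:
u(O) = -½ (u(O) = -O/(2*O) = -½*1 = -½)
(11*0)*u(-1) = (11*0)*(-½) = 0*(-½) = 0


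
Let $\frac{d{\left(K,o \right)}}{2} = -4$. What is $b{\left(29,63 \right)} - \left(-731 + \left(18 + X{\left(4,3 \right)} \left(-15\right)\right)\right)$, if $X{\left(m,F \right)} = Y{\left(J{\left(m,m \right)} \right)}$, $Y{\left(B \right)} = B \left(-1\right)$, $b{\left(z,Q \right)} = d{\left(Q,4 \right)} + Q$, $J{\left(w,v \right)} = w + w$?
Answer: $648$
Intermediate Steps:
$d{\left(K,o \right)} = -8$ ($d{\left(K,o \right)} = 2 \left(-4\right) = -8$)
$J{\left(w,v \right)} = 2 w$
$b{\left(z,Q \right)} = -8 + Q$
$Y{\left(B \right)} = - B$
$X{\left(m,F \right)} = - 2 m$
$b{\left(29,63 \right)} - \left(-731 + \left(18 + X{\left(4,3 \right)} \left(-15\right)\right)\right) = \left(-8 + 63\right) - \left(-731 + \left(18 + \left(-2\right) 4 \left(-15\right)\right)\right) = 55 - \left(-731 + \left(18 - -120\right)\right) = 55 - \left(-731 + \left(18 + 120\right)\right) = 55 - \left(-731 + 138\right) = 55 - -593 = 55 + 593 = 648$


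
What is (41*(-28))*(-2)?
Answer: 2296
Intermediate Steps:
(41*(-28))*(-2) = -1148*(-2) = 2296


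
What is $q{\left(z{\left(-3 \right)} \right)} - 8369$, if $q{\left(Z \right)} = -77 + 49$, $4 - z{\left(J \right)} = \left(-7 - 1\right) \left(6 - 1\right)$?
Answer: $-8397$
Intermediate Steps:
$z{\left(J \right)} = 44$ ($z{\left(J \right)} = 4 - \left(-7 - 1\right) \left(6 - 1\right) = 4 - \left(-8\right) 5 = 4 - -40 = 4 + 40 = 44$)
$q{\left(Z \right)} = -28$
$q{\left(z{\left(-3 \right)} \right)} - 8369 = -28 - 8369 = -8397$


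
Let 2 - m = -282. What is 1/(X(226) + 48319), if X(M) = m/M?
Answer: 113/5460189 ≈ 2.0695e-5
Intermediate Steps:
m = 284 (m = 2 - 1*(-282) = 2 + 282 = 284)
X(M) = 284/M
1/(X(226) + 48319) = 1/(284/226 + 48319) = 1/(284*(1/226) + 48319) = 1/(142/113 + 48319) = 1/(5460189/113) = 113/5460189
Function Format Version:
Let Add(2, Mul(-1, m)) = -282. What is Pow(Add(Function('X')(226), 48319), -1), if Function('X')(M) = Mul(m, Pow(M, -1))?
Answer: Rational(113, 5460189) ≈ 2.0695e-5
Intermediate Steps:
m = 284 (m = Add(2, Mul(-1, -282)) = Add(2, 282) = 284)
Function('X')(M) = Mul(284, Pow(M, -1))
Pow(Add(Function('X')(226), 48319), -1) = Pow(Add(Mul(284, Pow(226, -1)), 48319), -1) = Pow(Add(Mul(284, Rational(1, 226)), 48319), -1) = Pow(Add(Rational(142, 113), 48319), -1) = Pow(Rational(5460189, 113), -1) = Rational(113, 5460189)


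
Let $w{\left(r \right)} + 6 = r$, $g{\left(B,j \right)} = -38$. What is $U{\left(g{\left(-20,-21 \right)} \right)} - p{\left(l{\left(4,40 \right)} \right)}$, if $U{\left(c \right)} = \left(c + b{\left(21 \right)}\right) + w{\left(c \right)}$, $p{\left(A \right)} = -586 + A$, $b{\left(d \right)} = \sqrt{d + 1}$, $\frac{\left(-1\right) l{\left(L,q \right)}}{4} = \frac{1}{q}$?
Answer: $\frac{5041}{10} + \sqrt{22} \approx 508.79$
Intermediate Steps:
$w{\left(r \right)} = -6 + r$
$l{\left(L,q \right)} = - \frac{4}{q}$
$b{\left(d \right)} = \sqrt{1 + d}$
$U{\left(c \right)} = -6 + \sqrt{22} + 2 c$ ($U{\left(c \right)} = \left(c + \sqrt{1 + 21}\right) + \left(-6 + c\right) = \left(c + \sqrt{22}\right) + \left(-6 + c\right) = -6 + \sqrt{22} + 2 c$)
$U{\left(g{\left(-20,-21 \right)} \right)} - p{\left(l{\left(4,40 \right)} \right)} = \left(-6 + \sqrt{22} + 2 \left(-38\right)\right) - \left(-586 - \frac{4}{40}\right) = \left(-6 + \sqrt{22} - 76\right) - \left(-586 - \frac{1}{10}\right) = \left(-82 + \sqrt{22}\right) - \left(-586 - \frac{1}{10}\right) = \left(-82 + \sqrt{22}\right) - - \frac{5861}{10} = \left(-82 + \sqrt{22}\right) + \frac{5861}{10} = \frac{5041}{10} + \sqrt{22}$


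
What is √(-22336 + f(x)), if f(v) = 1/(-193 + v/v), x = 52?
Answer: I*√12865539/24 ≈ 149.45*I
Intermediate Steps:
f(v) = -1/192 (f(v) = 1/(-193 + 1) = 1/(-192) = -1/192)
√(-22336 + f(x)) = √(-22336 - 1/192) = √(-4288513/192) = I*√12865539/24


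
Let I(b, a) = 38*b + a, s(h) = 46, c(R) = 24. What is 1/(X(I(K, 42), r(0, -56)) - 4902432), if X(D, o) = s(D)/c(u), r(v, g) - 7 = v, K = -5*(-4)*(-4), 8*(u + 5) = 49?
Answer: -12/58829161 ≈ -2.0398e-7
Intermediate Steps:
u = 9/8 (u = -5 + (1/8)*49 = -5 + 49/8 = 9/8 ≈ 1.1250)
K = -80 (K = 20*(-4) = -80)
I(b, a) = a + 38*b
r(v, g) = 7 + v
X(D, o) = 23/12 (X(D, o) = 46/24 = 46*(1/24) = 23/12)
1/(X(I(K, 42), r(0, -56)) - 4902432) = 1/(23/12 - 4902432) = 1/(-58829161/12) = -12/58829161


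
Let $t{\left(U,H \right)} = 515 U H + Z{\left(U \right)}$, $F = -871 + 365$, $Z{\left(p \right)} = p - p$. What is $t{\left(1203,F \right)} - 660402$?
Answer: $-314150172$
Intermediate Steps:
$Z{\left(p \right)} = 0$
$F = -506$
$t{\left(U,H \right)} = 515 H U$ ($t{\left(U,H \right)} = 515 U H + 0 = 515 H U + 0 = 515 H U$)
$t{\left(1203,F \right)} - 660402 = 515 \left(-506\right) 1203 - 660402 = -313489770 - 660402 = -314150172$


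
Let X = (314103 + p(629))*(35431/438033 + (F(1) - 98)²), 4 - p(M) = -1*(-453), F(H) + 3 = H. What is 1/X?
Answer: 438033/1373919138894874 ≈ 3.1882e-10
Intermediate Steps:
F(H) = -3 + H
p(M) = -449 (p(M) = 4 - (-1)*(-453) = 4 - 1*453 = 4 - 453 = -449)
X = 1373919138894874/438033 (X = (314103 - 449)*(35431/438033 + ((-3 + 1) - 98)²) = 313654*(35431*(1/438033) + (-2 - 98)²) = 313654*(35431/438033 + (-100)²) = 313654*(35431/438033 + 10000) = 313654*(4380365431/438033) = 1373919138894874/438033 ≈ 3.1366e+9)
1/X = 1/(1373919138894874/438033) = 438033/1373919138894874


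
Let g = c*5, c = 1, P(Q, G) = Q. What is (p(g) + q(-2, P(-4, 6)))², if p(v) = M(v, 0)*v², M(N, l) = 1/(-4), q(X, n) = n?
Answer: 1681/16 ≈ 105.06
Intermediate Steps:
M(N, l) = -¼
g = 5 (g = 1*5 = 5)
p(v) = -v²/4
(p(g) + q(-2, P(-4, 6)))² = (-¼*5² - 4)² = (-¼*25 - 4)² = (-25/4 - 4)² = (-41/4)² = 1681/16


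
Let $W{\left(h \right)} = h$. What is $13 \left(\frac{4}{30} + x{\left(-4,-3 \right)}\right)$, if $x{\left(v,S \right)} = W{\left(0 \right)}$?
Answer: $\frac{26}{15} \approx 1.7333$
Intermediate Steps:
$x{\left(v,S \right)} = 0$
$13 \left(\frac{4}{30} + x{\left(-4,-3 \right)}\right) = 13 \left(\frac{4}{30} + 0\right) = 13 \left(4 \cdot \frac{1}{30} + 0\right) = 13 \left(\frac{2}{15} + 0\right) = 13 \cdot \frac{2}{15} = \frac{26}{15}$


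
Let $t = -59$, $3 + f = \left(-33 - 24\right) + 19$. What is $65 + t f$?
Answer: $2484$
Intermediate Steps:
$f = -41$ ($f = -3 + \left(\left(-33 - 24\right) + 19\right) = -3 + \left(-57 + 19\right) = -3 - 38 = -41$)
$65 + t f = 65 - -2419 = 65 + 2419 = 2484$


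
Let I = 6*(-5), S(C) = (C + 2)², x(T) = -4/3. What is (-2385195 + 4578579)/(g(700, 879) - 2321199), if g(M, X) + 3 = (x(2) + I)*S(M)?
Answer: -365564/2960399 ≈ -0.12348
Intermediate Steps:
x(T) = -4/3 (x(T) = -4*⅓ = -4/3)
S(C) = (2 + C)²
I = -30
g(M, X) = -3 - 94*(2 + M)²/3 (g(M, X) = -3 + (-4/3 - 30)*(2 + M)² = -3 - 94*(2 + M)²/3)
(-2385195 + 4578579)/(g(700, 879) - 2321199) = (-2385195 + 4578579)/((-3 - 94*(2 + 700)²/3) - 2321199) = 2193384/((-3 - 94/3*702²) - 2321199) = 2193384/((-3 - 94/3*492804) - 2321199) = 2193384/((-3 - 15441192) - 2321199) = 2193384/(-15441195 - 2321199) = 2193384/(-17762394) = 2193384*(-1/17762394) = -365564/2960399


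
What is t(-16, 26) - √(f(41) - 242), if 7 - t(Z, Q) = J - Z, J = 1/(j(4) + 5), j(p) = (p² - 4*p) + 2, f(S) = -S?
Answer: -64/7 - I*√283 ≈ -9.1429 - 16.823*I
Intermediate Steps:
j(p) = 2 + p² - 4*p
J = ⅐ (J = 1/((2 + 4² - 4*4) + 5) = 1/((2 + 16 - 16) + 5) = 1/(2 + 5) = 1/7 = ⅐ ≈ 0.14286)
t(Z, Q) = 48/7 + Z (t(Z, Q) = 7 - (⅐ - Z) = 7 + (-⅐ + Z) = 48/7 + Z)
t(-16, 26) - √(f(41) - 242) = (48/7 - 16) - √(-1*41 - 242) = -64/7 - √(-41 - 242) = -64/7 - √(-283) = -64/7 - I*√283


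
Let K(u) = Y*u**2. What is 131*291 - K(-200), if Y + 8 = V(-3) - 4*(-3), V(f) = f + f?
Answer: 118121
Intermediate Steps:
V(f) = 2*f
Y = -2 (Y = -8 + (2*(-3) - 4*(-3)) = -8 + (-6 - 1*(-12)) = -8 + (-6 + 12) = -8 + 6 = -2)
K(u) = -2*u**2
131*291 - K(-200) = 131*291 - (-2)*(-200)**2 = 38121 - (-2)*40000 = 38121 - 1*(-80000) = 38121 + 80000 = 118121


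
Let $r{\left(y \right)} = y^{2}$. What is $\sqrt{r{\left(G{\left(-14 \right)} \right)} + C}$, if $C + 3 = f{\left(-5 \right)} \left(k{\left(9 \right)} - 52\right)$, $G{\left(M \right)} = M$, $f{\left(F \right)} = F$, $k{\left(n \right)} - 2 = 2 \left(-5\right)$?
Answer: $\sqrt{493} \approx 22.204$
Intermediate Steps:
$k{\left(n \right)} = -8$ ($k{\left(n \right)} = 2 + 2 \left(-5\right) = 2 - 10 = -8$)
$C = 297$ ($C = -3 - 5 \left(-8 - 52\right) = -3 - -300 = -3 + 300 = 297$)
$\sqrt{r{\left(G{\left(-14 \right)} \right)} + C} = \sqrt{\left(-14\right)^{2} + 297} = \sqrt{196 + 297} = \sqrt{493}$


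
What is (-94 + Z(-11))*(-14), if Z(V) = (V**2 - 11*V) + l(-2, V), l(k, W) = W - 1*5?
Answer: -1848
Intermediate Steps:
l(k, W) = -5 + W (l(k, W) = W - 5 = -5 + W)
Z(V) = -5 + V**2 - 10*V (Z(V) = (V**2 - 11*V) + (-5 + V) = -5 + V**2 - 10*V)
(-94 + Z(-11))*(-14) = (-94 + (-5 + (-11)**2 - 10*(-11)))*(-14) = (-94 + (-5 + 121 + 110))*(-14) = (-94 + 226)*(-14) = 132*(-14) = -1848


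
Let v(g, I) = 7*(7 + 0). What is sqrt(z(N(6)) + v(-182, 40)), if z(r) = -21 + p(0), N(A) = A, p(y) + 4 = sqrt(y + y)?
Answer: 2*sqrt(6) ≈ 4.8990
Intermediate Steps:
p(y) = -4 + sqrt(2)*sqrt(y) (p(y) = -4 + sqrt(y + y) = -4 + sqrt(2*y) = -4 + sqrt(2)*sqrt(y))
v(g, I) = 49 (v(g, I) = 7*7 = 49)
z(r) = -25 (z(r) = -21 + (-4 + sqrt(2)*sqrt(0)) = -21 + (-4 + sqrt(2)*0) = -21 + (-4 + 0) = -21 - 4 = -25)
sqrt(z(N(6)) + v(-182, 40)) = sqrt(-25 + 49) = sqrt(24) = 2*sqrt(6)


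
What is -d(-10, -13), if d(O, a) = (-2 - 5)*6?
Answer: 42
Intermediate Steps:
d(O, a) = -42 (d(O, a) = -7*6 = -42)
-d(-10, -13) = -1*(-42) = 42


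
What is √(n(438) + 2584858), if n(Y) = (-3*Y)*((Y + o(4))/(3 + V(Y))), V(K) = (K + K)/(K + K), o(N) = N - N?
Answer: 5*√97639 ≈ 1562.4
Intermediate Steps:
o(N) = 0
V(K) = 1 (V(K) = (2*K)/((2*K)) = (2*K)*(1/(2*K)) = 1)
n(Y) = -3*Y²/4 (n(Y) = (-3*Y)*((Y + 0)/(3 + 1)) = (-3*Y)*(Y/4) = -3*Y²/4)
√(n(438) + 2584858) = √(-¾*438² + 2584858) = √(-¾*191844 + 2584858) = √(-143883 + 2584858) = √2440975 = 5*√97639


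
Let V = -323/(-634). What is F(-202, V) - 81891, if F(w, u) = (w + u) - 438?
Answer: -52324331/634 ≈ -82531.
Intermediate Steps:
V = 323/634 (V = -323*(-1/634) = 323/634 ≈ 0.50946)
F(w, u) = -438 + u + w (F(w, u) = (u + w) - 438 = -438 + u + w)
F(-202, V) - 81891 = (-438 + 323/634 - 202) - 81891 = -405437/634 - 81891 = -52324331/634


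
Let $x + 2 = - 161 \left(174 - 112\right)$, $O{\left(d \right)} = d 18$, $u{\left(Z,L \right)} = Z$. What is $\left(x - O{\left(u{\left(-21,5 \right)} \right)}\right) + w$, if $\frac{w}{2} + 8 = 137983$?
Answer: $266344$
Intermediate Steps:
$O{\left(d \right)} = 18 d$
$w = 275950$ ($w = -16 + 2 \cdot 137983 = -16 + 275966 = 275950$)
$x = -9984$ ($x = -2 - 161 \left(174 - 112\right) = -2 - 9982 = -9984$)
$\left(x - O{\left(u{\left(-21,5 \right)} \right)}\right) + w = \left(-9984 - 18 \left(-21\right)\right) + 275950 = \left(-9984 - -378\right) + 275950 = \left(-9984 + 378\right) + 275950 = -9606 + 275950 = 266344$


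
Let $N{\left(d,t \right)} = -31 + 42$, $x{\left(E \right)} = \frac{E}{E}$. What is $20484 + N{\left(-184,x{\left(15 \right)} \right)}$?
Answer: $20495$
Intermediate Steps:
$x{\left(E \right)} = 1$
$N{\left(d,t \right)} = 11$
$20484 + N{\left(-184,x{\left(15 \right)} \right)} = 20484 + 11 = 20495$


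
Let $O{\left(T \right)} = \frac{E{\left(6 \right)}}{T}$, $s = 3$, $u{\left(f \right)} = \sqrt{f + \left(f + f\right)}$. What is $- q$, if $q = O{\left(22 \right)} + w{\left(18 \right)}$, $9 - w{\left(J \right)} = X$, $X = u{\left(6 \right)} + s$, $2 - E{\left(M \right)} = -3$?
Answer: $- \frac{137}{22} + 3 \sqrt{2} \approx -1.9846$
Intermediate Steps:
$u{\left(f \right)} = \sqrt{3} \sqrt{f}$ ($u{\left(f \right)} = \sqrt{f + 2 f} = \sqrt{3 f} = \sqrt{3} \sqrt{f}$)
$E{\left(M \right)} = 5$ ($E{\left(M \right)} = 2 - -3 = 2 + 3 = 5$)
$X = 3 + 3 \sqrt{2}$ ($X = \sqrt{3} \sqrt{6} + 3 = 3 \sqrt{2} + 3 = 3 + 3 \sqrt{2} \approx 7.2426$)
$w{\left(J \right)} = 6 - 3 \sqrt{2}$ ($w{\left(J \right)} = 9 - \left(3 + 3 \sqrt{2}\right) = 6 - 3 \sqrt{2}$)
$O{\left(T \right)} = \frac{5}{T}$
$q = \frac{137}{22} - 3 \sqrt{2}$ ($q = \frac{5}{22} + \left(6 - 3 \sqrt{2}\right) = \frac{137}{22} - 3 \sqrt{2} \approx 1.9846$)
$- q = - (\frac{137}{22} - 3 \sqrt{2}) = - \frac{137}{22} + 3 \sqrt{2}$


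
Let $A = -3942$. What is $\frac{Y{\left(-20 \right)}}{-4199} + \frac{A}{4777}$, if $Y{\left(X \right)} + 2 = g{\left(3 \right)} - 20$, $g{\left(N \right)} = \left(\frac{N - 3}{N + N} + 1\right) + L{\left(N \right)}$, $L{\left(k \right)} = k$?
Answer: $- \frac{968616}{1179919} \approx -0.82092$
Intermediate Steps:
$g{\left(N \right)} = 1 + N + \frac{-3 + N}{2 N}$ ($g{\left(N \right)} = \left(\frac{N - 3}{N + N} + 1\right) + N = \left(\frac{-3 + N}{2 N} + 1\right) + N = \left(1 + \frac{-3 + N}{2 N}\right) + N = 1 + N + \frac{-3 + N}{2 N}$)
$Y{\left(X \right)} = -18$ ($Y{\left(X \right)} = -2 + \left(\left(\frac{3}{2} + 3 - \frac{3}{2 \cdot 3}\right) - 20\right) = -2 + \left(\left(\frac{3}{2} + 3 - \frac{1}{2}\right) - 20\right) = -2 + \left(4 - 20\right) = -2 - 16 = -18$)
$\frac{Y{\left(-20 \right)}}{-4199} + \frac{A}{4777} = - \frac{18}{-4199} - \frac{3942}{4777} = \left(-18\right) \left(- \frac{1}{4199}\right) - \frac{3942}{4777} = \frac{18}{4199} - \frac{3942}{4777} = - \frac{968616}{1179919}$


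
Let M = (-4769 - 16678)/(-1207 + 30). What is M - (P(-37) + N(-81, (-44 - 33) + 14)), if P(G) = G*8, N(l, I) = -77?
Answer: 460468/1177 ≈ 391.22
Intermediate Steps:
M = 21447/1177 (M = -21447/(-1177) = -21447*(-1/1177) = 21447/1177 ≈ 18.222)
P(G) = 8*G
M - (P(-37) + N(-81, (-44 - 33) + 14)) = 21447/1177 - (8*(-37) - 77) = 21447/1177 - (-296 - 77) = 21447/1177 - 1*(-373) = 21447/1177 + 373 = 460468/1177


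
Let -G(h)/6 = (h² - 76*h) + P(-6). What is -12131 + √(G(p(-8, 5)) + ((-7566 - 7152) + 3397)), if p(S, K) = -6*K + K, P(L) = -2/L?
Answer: -12131 + I*√26473 ≈ -12131.0 + 162.71*I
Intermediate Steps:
p(S, K) = -5*K
G(h) = -2 - 6*h² + 456*h (G(h) = -6*((h² - 76*h) - 2/(-6)) = -6*((h² - 76*h) - 2*(-⅙)) = -6*((h² - 76*h) + ⅓) = -6*(⅓ + h² - 76*h) = -2 - 6*h² + 456*h)
-12131 + √(G(p(-8, 5)) + ((-7566 - 7152) + 3397)) = -12131 + √((-2 - 6*(-5*5)² + 456*(-5*5)) + ((-7566 - 7152) + 3397)) = -12131 + √((-2 - 6*(-25)² + 456*(-25)) + (-14718 + 3397)) = -12131 + √((-2 - 6*625 - 11400) - 11321) = -12131 + √((-2 - 3750 - 11400) - 11321) = -12131 + √(-15152 - 11321) = -12131 + √(-26473) = -12131 + I*√26473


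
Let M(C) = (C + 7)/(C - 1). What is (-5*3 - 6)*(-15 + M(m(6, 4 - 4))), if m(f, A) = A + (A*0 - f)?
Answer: 318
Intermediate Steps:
m(f, A) = A - f (m(f, A) = A + (0 - f) = A - f)
M(C) = (7 + C)/(-1 + C)
(-5*3 - 6)*(-15 + M(m(6, 4 - 4))) = (-5*3 - 6)*(-15 + (7 + ((4 - 4) - 1*6))/(-1 + ((4 - 4) - 1*6))) = (-15 - 6)*(-15 + (7 + (0 - 6))/(-1 + (0 - 6))) = -21*(-15 + (7 - 6)/(-1 - 6)) = -21*(-15 + 1/(-7)) = -21*(-15 - ⅐*1) = -21*(-15 - ⅐) = -21*(-106/7) = 318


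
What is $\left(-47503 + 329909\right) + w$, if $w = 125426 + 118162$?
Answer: $525994$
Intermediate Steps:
$w = 243588$
$\left(-47503 + 329909\right) + w = \left(-47503 + 329909\right) + 243588 = 282406 + 243588 = 525994$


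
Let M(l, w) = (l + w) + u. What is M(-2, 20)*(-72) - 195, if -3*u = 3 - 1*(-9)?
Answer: -1203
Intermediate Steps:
u = -4 (u = -(3 - 1*(-9))/3 = -(3 + 9)/3 = -⅓*12 = -4)
M(l, w) = -4 + l + w (M(l, w) = (l + w) - 4 = -4 + l + w)
M(-2, 20)*(-72) - 195 = (-4 - 2 + 20)*(-72) - 195 = 14*(-72) - 195 = -1008 - 195 = -1203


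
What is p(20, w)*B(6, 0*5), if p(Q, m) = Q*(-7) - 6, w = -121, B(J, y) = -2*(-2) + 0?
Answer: -584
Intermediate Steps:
B(J, y) = 4 (B(J, y) = 4 + 0 = 4)
p(Q, m) = -6 - 7*Q (p(Q, m) = -7*Q - 6 = -6 - 7*Q)
p(20, w)*B(6, 0*5) = (-6 - 7*20)*4 = (-6 - 140)*4 = -146*4 = -584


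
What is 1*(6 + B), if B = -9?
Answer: -3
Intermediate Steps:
1*(6 + B) = 1*(6 - 9) = 1*(-3) = -3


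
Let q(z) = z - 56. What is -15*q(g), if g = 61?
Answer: -75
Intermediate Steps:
q(z) = -56 + z
-15*q(g) = -15*(-56 + 61) = -15*5 = -75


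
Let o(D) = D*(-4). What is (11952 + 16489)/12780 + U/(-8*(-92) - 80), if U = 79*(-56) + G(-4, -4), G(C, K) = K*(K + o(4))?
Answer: -2303689/523980 ≈ -4.3965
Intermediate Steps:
o(D) = -4*D
G(C, K) = K*(-16 + K) (G(C, K) = K*(K - 4*4) = K*(K - 16) = K*(-16 + K))
U = -4344 (U = 79*(-56) - 4*(-16 - 4) = -4424 - 4*(-20) = -4424 + 80 = -4344)
(11952 + 16489)/12780 + U/(-8*(-92) - 80) = (11952 + 16489)/12780 - 4344/(-8*(-92) - 80) = 28441*(1/12780) - 4344/(736 - 80) = 28441/12780 - 4344/656 = 28441/12780 - 4344*1/656 = 28441/12780 - 543/82 = -2303689/523980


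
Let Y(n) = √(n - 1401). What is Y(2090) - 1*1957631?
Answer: -1957631 + √689 ≈ -1.9576e+6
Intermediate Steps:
Y(n) = √(-1401 + n)
Y(2090) - 1*1957631 = √(-1401 + 2090) - 1*1957631 = √689 - 1957631 = -1957631 + √689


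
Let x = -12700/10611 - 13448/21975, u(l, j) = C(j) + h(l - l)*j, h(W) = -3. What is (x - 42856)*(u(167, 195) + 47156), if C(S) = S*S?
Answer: -281801782273008496/77725575 ≈ -3.6256e+9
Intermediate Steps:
C(S) = S**2
u(l, j) = j**2 - 3*j
x = -140593076/77725575 (x = -12700*1/10611 - 13448*1/21975 = -12700/10611 - 13448/21975 = -140593076/77725575 ≈ -1.8088)
(x - 42856)*(u(167, 195) + 47156) = (-140593076/77725575 - 42856)*(195*(-3 + 195) + 47156) = -3331147835276*(195*192 + 47156)/77725575 = -3331147835276*(37440 + 47156)/77725575 = -3331147835276/77725575*84596 = -281801782273008496/77725575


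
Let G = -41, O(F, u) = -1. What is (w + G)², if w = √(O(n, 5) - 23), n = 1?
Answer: 1657 - 164*I*√6 ≈ 1657.0 - 401.72*I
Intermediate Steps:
w = 2*I*√6 (w = √(-1 - 23) = √(-24) = 2*I*√6 ≈ 4.899*I)
(w + G)² = (2*I*√6 - 41)² = (-41 + 2*I*√6)²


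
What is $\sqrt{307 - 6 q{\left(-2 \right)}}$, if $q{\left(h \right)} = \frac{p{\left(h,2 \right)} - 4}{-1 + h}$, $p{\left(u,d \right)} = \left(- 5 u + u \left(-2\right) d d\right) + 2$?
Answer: $\sqrt{355} \approx 18.841$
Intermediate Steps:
$p{\left(u,d \right)} = 2 - 5 u - 2 u d^{2}$ ($p{\left(u,d \right)} = \left(- 5 u + - 2 u d d\right) + 2 = \left(- 5 u + - 2 d u d\right) + 2 = \left(- 5 u - 2 u d^{2}\right) + 2 = 2 - 5 u - 2 u d^{2}$)
$q{\left(h \right)} = \frac{-2 - 13 h}{-1 + h}$ ($q{\left(h \right)} = \frac{\left(2 - 5 h - 2 h 2^{2}\right) - 4}{-1 + h} = \frac{\left(2 - 5 h - 2 h 4\right) - 4}{-1 + h} = \frac{\left(2 - 5 h - 8 h\right) - 4}{-1 + h} = \frac{\left(2 - 13 h\right) - 4}{-1 + h} = \frac{-2 - 13 h}{-1 + h}$)
$\sqrt{307 - 6 q{\left(-2 \right)}} = \sqrt{307 - 6 \frac{-2 - -26}{-1 - 2}} = \sqrt{307 - 6 \frac{-2 + 26}{-3}} = \sqrt{307 - 6 \left(\left(- \frac{1}{3}\right) 24\right)} = \sqrt{307 - -48} = \sqrt{307 + 48} = \sqrt{355}$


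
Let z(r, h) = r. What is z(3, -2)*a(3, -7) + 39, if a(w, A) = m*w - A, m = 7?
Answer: 123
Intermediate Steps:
a(w, A) = -A + 7*w (a(w, A) = 7*w - A = -A + 7*w)
z(3, -2)*a(3, -7) + 39 = 3*(-1*(-7) + 7*3) + 39 = 3*(7 + 21) + 39 = 3*28 + 39 = 84 + 39 = 123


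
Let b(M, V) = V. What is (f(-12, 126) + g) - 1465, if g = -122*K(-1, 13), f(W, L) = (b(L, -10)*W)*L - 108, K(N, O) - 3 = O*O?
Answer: -7437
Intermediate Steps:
K(N, O) = 3 + O² (K(N, O) = 3 + O*O = 3 + O²)
f(W, L) = -108 - 10*L*W (f(W, L) = (-10*W)*L - 108 = -10*L*W - 108 = -108 - 10*L*W)
g = -20984 (g = -122*(3 + 13²) = -122*(3 + 169) = -122*172 = -20984)
(f(-12, 126) + g) - 1465 = ((-108 - 10*126*(-12)) - 20984) - 1465 = ((-108 + 15120) - 20984) - 1465 = (15012 - 20984) - 1465 = -5972 - 1465 = -7437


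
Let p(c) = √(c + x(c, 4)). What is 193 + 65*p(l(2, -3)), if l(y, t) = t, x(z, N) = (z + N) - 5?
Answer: 193 + 65*I*√7 ≈ 193.0 + 171.97*I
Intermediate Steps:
x(z, N) = -5 + N + z (x(z, N) = (N + z) - 5 = -5 + N + z)
p(c) = √(-1 + 2*c) (p(c) = √(c + (-5 + 4 + c)) = √(c + (-1 + c)) = √(-1 + 2*c))
193 + 65*p(l(2, -3)) = 193 + 65*√(-1 + 2*(-3)) = 193 + 65*√(-1 - 6) = 193 + 65*√(-7) = 193 + 65*(I*√7) = 193 + 65*I*√7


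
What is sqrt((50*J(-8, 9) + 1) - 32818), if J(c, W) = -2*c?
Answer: I*sqrt(32017) ≈ 178.93*I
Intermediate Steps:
sqrt((50*J(-8, 9) + 1) - 32818) = sqrt((50*(-2*(-8)) + 1) - 32818) = sqrt((50*16 + 1) - 32818) = sqrt((800 + 1) - 32818) = sqrt(801 - 32818) = sqrt(-32017) = I*sqrt(32017)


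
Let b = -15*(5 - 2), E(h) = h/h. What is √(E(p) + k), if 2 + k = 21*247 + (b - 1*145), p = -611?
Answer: 2*√1249 ≈ 70.682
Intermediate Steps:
E(h) = 1
b = -45 (b = -15*3 = -45)
k = 4995 (k = -2 + (21*247 + (-45 - 1*145)) = -2 + (5187 + (-45 - 145)) = -2 + (5187 - 190) = -2 + 4997 = 4995)
√(E(p) + k) = √(1 + 4995) = √4996 = 2*√1249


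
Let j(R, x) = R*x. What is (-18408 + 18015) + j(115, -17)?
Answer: -2348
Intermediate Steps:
(-18408 + 18015) + j(115, -17) = (-18408 + 18015) + 115*(-17) = -393 - 1955 = -2348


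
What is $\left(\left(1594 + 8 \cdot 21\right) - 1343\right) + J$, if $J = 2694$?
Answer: $3113$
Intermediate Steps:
$\left(\left(1594 + 8 \cdot 21\right) - 1343\right) + J = \left(\left(1594 + 8 \cdot 21\right) - 1343\right) + 2694 = \left(\left(1594 + 168\right) - 1343\right) + 2694 = \left(1762 - 1343\right) + 2694 = 419 + 2694 = 3113$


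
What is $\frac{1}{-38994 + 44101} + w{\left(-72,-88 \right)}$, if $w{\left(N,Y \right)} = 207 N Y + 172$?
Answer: $\frac{6698974469}{5107} \approx 1.3117 \cdot 10^{6}$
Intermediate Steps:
$w{\left(N,Y \right)} = 172 + 207 N Y$ ($w{\left(N,Y \right)} = 207 N Y + 172 = 172 + 207 N Y$)
$\frac{1}{-38994 + 44101} + w{\left(-72,-88 \right)} = \frac{1}{-38994 + 44101} + \left(172 + 207 \left(-72\right) \left(-88\right)\right) = \frac{1}{5107} + \left(172 + 1311552\right) = \frac{1}{5107} + 1311724 = \frac{6698974469}{5107}$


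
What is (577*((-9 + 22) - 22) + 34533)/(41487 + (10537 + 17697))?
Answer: 29340/69721 ≈ 0.42082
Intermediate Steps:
(577*((-9 + 22) - 22) + 34533)/(41487 + (10537 + 17697)) = (577*(13 - 22) + 34533)/(41487 + 28234) = (577*(-9) + 34533)/69721 = (-5193 + 34533)*(1/69721) = 29340*(1/69721) = 29340/69721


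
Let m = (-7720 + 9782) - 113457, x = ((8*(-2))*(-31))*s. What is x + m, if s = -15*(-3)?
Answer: -89075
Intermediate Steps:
s = 45
x = 22320 (x = ((8*(-2))*(-31))*45 = -16*(-31)*45 = 496*45 = 22320)
m = -111395 (m = 2062 - 113457 = -111395)
x + m = 22320 - 111395 = -89075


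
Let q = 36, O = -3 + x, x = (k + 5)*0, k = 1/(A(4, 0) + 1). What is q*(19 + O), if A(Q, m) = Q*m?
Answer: 576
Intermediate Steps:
k = 1 (k = 1/(4*0 + 1) = 1/(0 + 1) = 1/1 = 1)
x = 0 (x = (1 + 5)*0 = 6*0 = 0)
O = -3 (O = -3 + 0 = -3)
q*(19 + O) = 36*(19 - 3) = 36*16 = 576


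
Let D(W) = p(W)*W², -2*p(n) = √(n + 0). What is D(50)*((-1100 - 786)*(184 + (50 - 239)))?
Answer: -58937500*√2 ≈ -8.3350e+7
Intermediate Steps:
p(n) = -√n/2 (p(n) = -√(n + 0)/2 = -√n/2)
D(W) = -W^(5/2)/2 (D(W) = (-√W/2)*W² = -W^(5/2)/2)
D(50)*((-1100 - 786)*(184 + (50 - 239))) = (-6250*√2)*((-1100 - 786)*(184 + (50 - 239))) = (-6250*√2)*(-1886*(184 - 189)) = (-6250*√2)*(-1886*(-5)) = -6250*√2*9430 = -58937500*√2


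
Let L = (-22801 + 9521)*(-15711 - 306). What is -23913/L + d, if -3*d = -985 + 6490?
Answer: -130105031171/70901920 ≈ -1835.0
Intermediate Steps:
L = 212705760 (L = -13280*(-16017) = 212705760)
d = -1835 (d = -(-985 + 6490)/3 = -⅓*5505 = -1835)
-23913/L + d = -23913/212705760 - 1835 = -23913*1/212705760 - 1835 = -7971/70901920 - 1835 = -130105031171/70901920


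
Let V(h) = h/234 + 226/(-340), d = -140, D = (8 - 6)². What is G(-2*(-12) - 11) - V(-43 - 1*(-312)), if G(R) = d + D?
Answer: -1357342/9945 ≈ -136.48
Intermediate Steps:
D = 4 (D = 2² = 4)
V(h) = -113/170 + h/234 (V(h) = h*(1/234) + 226*(-1/340) = h/234 - 113/170 = -113/170 + h/234)
G(R) = -136 (G(R) = -140 + 4 = -136)
G(-2*(-12) - 11) - V(-43 - 1*(-312)) = -136 - (-113/170 + (-43 - 1*(-312))/234) = -136 - (-113/170 + (-43 + 312)/234) = -136 - (-113/170 + (1/234)*269) = -136 - (-113/170 + 269/234) = -136 - 1*4822/9945 = -136 - 4822/9945 = -1357342/9945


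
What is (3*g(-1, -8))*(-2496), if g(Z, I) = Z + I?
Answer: 67392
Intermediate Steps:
g(Z, I) = I + Z
(3*g(-1, -8))*(-2496) = (3*(-8 - 1))*(-2496) = (3*(-9))*(-2496) = -27*(-2496) = 67392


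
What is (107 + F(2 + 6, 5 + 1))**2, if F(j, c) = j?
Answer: 13225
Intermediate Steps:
(107 + F(2 + 6, 5 + 1))**2 = (107 + (2 + 6))**2 = (107 + 8)**2 = 115**2 = 13225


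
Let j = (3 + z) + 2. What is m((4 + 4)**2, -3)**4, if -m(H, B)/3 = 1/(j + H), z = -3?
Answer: 1/234256 ≈ 4.2688e-6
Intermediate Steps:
j = 2 (j = (3 - 3) + 2 = 0 + 2 = 2)
m(H, B) = -3/(2 + H)
m((4 + 4)**2, -3)**4 = (-3/(2 + (4 + 4)**2))**4 = (-3/(2 + 8**2))**4 = (-3/(2 + 64))**4 = (-3/66)**4 = (-3*1/66)**4 = (-1/22)**4 = 1/234256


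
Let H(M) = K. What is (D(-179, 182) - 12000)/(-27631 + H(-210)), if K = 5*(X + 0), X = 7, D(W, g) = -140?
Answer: 3035/6899 ≈ 0.43992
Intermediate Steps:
K = 35 (K = 5*(7 + 0) = 5*7 = 35)
H(M) = 35
(D(-179, 182) - 12000)/(-27631 + H(-210)) = (-140 - 12000)/(-27631 + 35) = -12140/(-27596) = -12140*(-1/27596) = 3035/6899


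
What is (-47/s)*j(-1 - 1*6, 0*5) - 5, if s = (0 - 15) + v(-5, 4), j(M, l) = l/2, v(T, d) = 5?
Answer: -5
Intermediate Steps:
j(M, l) = l/2 (j(M, l) = l*(½) = l/2)
s = -10 (s = (0 - 15) + 5 = -15 + 5 = -10)
(-47/s)*j(-1 - 1*6, 0*5) - 5 = (-47/(-10))*((0*5)/2) - 5 = (-47*(-⅒))*((½)*0) - 5 = (47/10)*0 - 5 = 0 - 5 = -5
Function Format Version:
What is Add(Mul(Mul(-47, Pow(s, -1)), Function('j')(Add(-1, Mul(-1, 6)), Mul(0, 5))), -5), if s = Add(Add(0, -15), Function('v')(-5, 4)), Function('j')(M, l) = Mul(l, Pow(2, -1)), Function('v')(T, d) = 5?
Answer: -5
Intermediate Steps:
Function('j')(M, l) = Mul(Rational(1, 2), l) (Function('j')(M, l) = Mul(l, Rational(1, 2)) = Mul(Rational(1, 2), l))
s = -10 (s = Add(Add(0, -15), 5) = Add(-15, 5) = -10)
Add(Mul(Mul(-47, Pow(s, -1)), Function('j')(Add(-1, Mul(-1, 6)), Mul(0, 5))), -5) = Add(Mul(Mul(-47, Pow(-10, -1)), Mul(Rational(1, 2), Mul(0, 5))), -5) = Add(Mul(Mul(-47, Rational(-1, 10)), Mul(Rational(1, 2), 0)), -5) = Add(Mul(Rational(47, 10), 0), -5) = Add(0, -5) = -5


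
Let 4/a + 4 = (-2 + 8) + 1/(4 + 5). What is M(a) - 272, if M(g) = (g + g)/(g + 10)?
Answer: -30700/113 ≈ -271.68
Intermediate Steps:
a = 36/19 (a = 4/(-4 + ((-2 + 8) + 1/(4 + 5))) = 4/(-4 + (6 + 1/9)) = 4/(-4 + (6 + ⅑)) = 4/(-4 + 55/9) = 4/(19/9) = 4*(9/19) = 36/19 ≈ 1.8947)
M(g) = 2*g/(10 + g) (M(g) = (2*g)/(10 + g) = 2*g/(10 + g))
M(a) - 272 = 2*(36/19)/(10 + 36/19) - 272 = 2*(36/19)/(226/19) - 272 = 2*(36/19)*(19/226) - 272 = 36/113 - 272 = -30700/113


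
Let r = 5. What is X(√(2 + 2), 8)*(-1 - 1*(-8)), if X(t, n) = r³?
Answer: 875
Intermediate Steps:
X(t, n) = 125 (X(t, n) = 5³ = 125)
X(√(2 + 2), 8)*(-1 - 1*(-8)) = 125*(-1 - 1*(-8)) = 125*(-1 + 8) = 125*7 = 875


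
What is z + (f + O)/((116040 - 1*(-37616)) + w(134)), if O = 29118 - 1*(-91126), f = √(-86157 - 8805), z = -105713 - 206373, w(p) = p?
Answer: -23997792848/76895 + I*√1938/21970 ≈ -3.1209e+5 + 0.0020038*I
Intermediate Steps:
z = -312086
f = 7*I*√1938 (f = √(-94962) = 7*I*√1938 ≈ 308.16*I)
O = 120244 (O = 29118 + 91126 = 120244)
z + (f + O)/((116040 - 1*(-37616)) + w(134)) = -312086 + (7*I*√1938 + 120244)/((116040 - 1*(-37616)) + 134) = -312086 + (120244 + 7*I*√1938)/((116040 + 37616) + 134) = -312086 + (120244 + 7*I*√1938)/(153656 + 134) = -312086 + (120244 + 7*I*√1938)/153790 = -312086 + (120244 + 7*I*√1938)*(1/153790) = -312086 + (60122/76895 + I*√1938/21970) = -23997792848/76895 + I*√1938/21970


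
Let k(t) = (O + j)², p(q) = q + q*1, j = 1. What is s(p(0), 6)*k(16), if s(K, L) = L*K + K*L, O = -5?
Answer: 0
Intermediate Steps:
p(q) = 2*q (p(q) = q + q = 2*q)
s(K, L) = 2*K*L (s(K, L) = K*L + K*L = 2*K*L)
k(t) = 16 (k(t) = (-5 + 1)² = (-4)² = 16)
s(p(0), 6)*k(16) = (2*(2*0)*6)*16 = (2*0*6)*16 = 0*16 = 0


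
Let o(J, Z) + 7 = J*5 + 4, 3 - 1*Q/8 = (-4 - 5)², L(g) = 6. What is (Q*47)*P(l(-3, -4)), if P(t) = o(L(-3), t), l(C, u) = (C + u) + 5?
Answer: -791856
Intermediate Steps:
l(C, u) = 5 + C + u
Q = -624 (Q = 24 - 8*(-4 - 5)² = 24 - 8*(-9)² = 24 - 8*81 = 24 - 648 = -624)
o(J, Z) = -3 + 5*J (o(J, Z) = -7 + (J*5 + 4) = -7 + (5*J + 4) = -7 + (4 + 5*J) = -3 + 5*J)
P(t) = 27 (P(t) = -3 + 5*6 = -3 + 30 = 27)
(Q*47)*P(l(-3, -4)) = -624*47*27 = -29328*27 = -791856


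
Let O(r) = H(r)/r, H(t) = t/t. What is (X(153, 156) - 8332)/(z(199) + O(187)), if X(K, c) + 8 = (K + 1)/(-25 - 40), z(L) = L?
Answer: -50700749/1209455 ≈ -41.920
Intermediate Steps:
H(t) = 1
X(K, c) = -521/65 - K/65 (X(K, c) = -8 + (K + 1)/(-25 - 40) = -8 + (1 + K)/(-65) = -8 + (1 + K)*(-1/65) = -8 + (-1/65 - K/65) = -521/65 - K/65)
O(r) = 1/r
(X(153, 156) - 8332)/(z(199) + O(187)) = ((-521/65 - 1/65*153) - 8332)/(199 + 1/187) = ((-521/65 - 153/65) - 8332)/(199 + 1/187) = (-674/65 - 8332)/(37214/187) = -542254/65*187/37214 = -50700749/1209455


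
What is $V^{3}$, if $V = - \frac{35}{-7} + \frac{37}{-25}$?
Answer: $\frac{681472}{15625} \approx 43.614$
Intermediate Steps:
$V = \frac{88}{25}$ ($V = \left(-35\right) \left(- \frac{1}{7}\right) + 37 \left(- \frac{1}{25}\right) = 5 - \frac{37}{25} = \frac{88}{25} \approx 3.52$)
$V^{3} = \left(\frac{88}{25}\right)^{3} = \frac{681472}{15625}$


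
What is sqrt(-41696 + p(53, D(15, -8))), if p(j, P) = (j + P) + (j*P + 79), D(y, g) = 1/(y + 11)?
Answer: I*sqrt(7023965)/13 ≈ 203.87*I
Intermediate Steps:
D(y, g) = 1/(11 + y)
p(j, P) = 79 + P + j + P*j (p(j, P) = (P + j) + (P*j + 79) = (P + j) + (79 + P*j) = 79 + P + j + P*j)
sqrt(-41696 + p(53, D(15, -8))) = sqrt(-41696 + (79 + 1/(11 + 15) + 53 + 53/(11 + 15))) = sqrt(-41696 + (79 + 1/26 + 53 + 53/26)) = sqrt(-41696 + 1743/13) = sqrt(-540305/13) = I*sqrt(7023965)/13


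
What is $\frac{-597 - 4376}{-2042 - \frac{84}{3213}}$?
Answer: $\frac{760869}{312430} \approx 2.4353$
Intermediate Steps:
$\frac{-597 - 4376}{-2042 - \frac{84}{3213}} = - \frac{4973}{-2042 - \frac{4}{153}} = - \frac{4973}{- \frac{312430}{153}} = \left(-4973\right) \left(- \frac{153}{312430}\right) = \frac{760869}{312430}$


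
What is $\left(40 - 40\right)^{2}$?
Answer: $0$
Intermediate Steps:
$\left(40 - 40\right)^{2} = 0^{2} = 0$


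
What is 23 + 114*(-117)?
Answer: -13315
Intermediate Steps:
23 + 114*(-117) = 23 - 13338 = -13315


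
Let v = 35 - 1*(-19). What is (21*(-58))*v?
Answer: -65772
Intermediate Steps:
v = 54 (v = 35 + 19 = 54)
(21*(-58))*v = (21*(-58))*54 = -1218*54 = -65772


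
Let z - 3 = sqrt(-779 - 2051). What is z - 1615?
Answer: -1612 + I*sqrt(2830) ≈ -1612.0 + 53.198*I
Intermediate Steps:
z = 3 + I*sqrt(2830) (z = 3 + sqrt(-779 - 2051) = 3 + sqrt(-2830) = 3 + I*sqrt(2830) ≈ 3.0 + 53.198*I)
z - 1615 = (3 + I*sqrt(2830)) - 1615 = -1612 + I*sqrt(2830)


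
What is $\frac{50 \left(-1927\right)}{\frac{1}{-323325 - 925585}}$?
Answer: $120332478500$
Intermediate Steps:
$\frac{50 \left(-1927\right)}{\frac{1}{-323325 - 925585}} = - \frac{96350}{\frac{1}{-1248910}} = - \frac{96350}{- \frac{1}{1248910}} = \left(-96350\right) \left(-1248910\right) = 120332478500$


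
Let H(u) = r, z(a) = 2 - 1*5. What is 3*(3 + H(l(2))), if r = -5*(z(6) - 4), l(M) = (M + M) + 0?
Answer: 114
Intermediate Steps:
z(a) = -3 (z(a) = 2 - 5 = -3)
l(M) = 2*M (l(M) = 2*M + 0 = 2*M)
r = 35 (r = -5*(-3 - 4) = -5*(-7) = 35)
H(u) = 35
3*(3 + H(l(2))) = 3*(3 + 35) = 3*38 = 114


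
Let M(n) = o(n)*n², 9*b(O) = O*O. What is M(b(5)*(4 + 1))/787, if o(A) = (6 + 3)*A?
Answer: 1953125/63747 ≈ 30.639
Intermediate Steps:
b(O) = O²/9 (b(O) = (O*O)/9 = O²/9)
o(A) = 9*A
M(n) = 9*n³ (M(n) = (9*n)*n² = 9*n³)
M(b(5)*(4 + 1))/787 = (9*(((⅑)*5²)*(4 + 1))³)/787 = (9*(((⅑)*25)*5)³)*(1/787) = (9*((25/9)*5)³)*(1/787) = (9*(125/9)³)*(1/787) = (9*(1953125/729))*(1/787) = (1953125/81)*(1/787) = 1953125/63747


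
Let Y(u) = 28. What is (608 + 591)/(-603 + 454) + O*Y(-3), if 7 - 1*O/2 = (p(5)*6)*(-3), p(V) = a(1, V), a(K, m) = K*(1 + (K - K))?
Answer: 207401/149 ≈ 1392.0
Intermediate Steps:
a(K, m) = K (a(K, m) = K*(1 + 0) = K*1 = K)
p(V) = 1
O = 50 (O = 14 - 2*1*6*(-3) = 14 - 12*(-3) = 14 - 2*(-18) = 14 + 36 = 50)
(608 + 591)/(-603 + 454) + O*Y(-3) = (608 + 591)/(-603 + 454) + 50*28 = 1199/(-149) + 1400 = 1199*(-1/149) + 1400 = -1199/149 + 1400 = 207401/149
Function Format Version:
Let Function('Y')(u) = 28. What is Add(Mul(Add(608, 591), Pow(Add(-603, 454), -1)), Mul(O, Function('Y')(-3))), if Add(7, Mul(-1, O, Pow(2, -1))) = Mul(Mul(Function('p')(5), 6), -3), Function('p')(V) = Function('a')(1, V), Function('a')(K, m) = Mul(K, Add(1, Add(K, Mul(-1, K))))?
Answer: Rational(207401, 149) ≈ 1392.0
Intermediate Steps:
Function('a')(K, m) = K (Function('a')(K, m) = Mul(K, Add(1, 0)) = Mul(K, 1) = K)
Function('p')(V) = 1
O = 50 (O = Add(14, Mul(-2, Mul(Mul(1, 6), -3))) = Add(14, Mul(-2, Mul(6, -3))) = Add(14, Mul(-2, -18)) = Add(14, 36) = 50)
Add(Mul(Add(608, 591), Pow(Add(-603, 454), -1)), Mul(O, Function('Y')(-3))) = Add(Mul(Add(608, 591), Pow(Add(-603, 454), -1)), Mul(50, 28)) = Add(Mul(1199, Pow(-149, -1)), 1400) = Add(Mul(1199, Rational(-1, 149)), 1400) = Add(Rational(-1199, 149), 1400) = Rational(207401, 149)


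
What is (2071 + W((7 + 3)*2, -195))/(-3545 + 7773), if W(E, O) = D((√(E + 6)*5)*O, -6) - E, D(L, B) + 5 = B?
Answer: 510/1057 ≈ 0.48250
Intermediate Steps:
D(L, B) = -5 + B
W(E, O) = -11 - E (W(E, O) = (-5 - 6) - E = -11 - E)
(2071 + W((7 + 3)*2, -195))/(-3545 + 7773) = (2071 + (-11 - (7 + 3)*2))/(-3545 + 7773) = (2071 + (-11 - 10*2))/4228 = (2071 + (-11 - 1*20))*(1/4228) = (2071 + (-11 - 20))*(1/4228) = (2071 - 31)*(1/4228) = 2040*(1/4228) = 510/1057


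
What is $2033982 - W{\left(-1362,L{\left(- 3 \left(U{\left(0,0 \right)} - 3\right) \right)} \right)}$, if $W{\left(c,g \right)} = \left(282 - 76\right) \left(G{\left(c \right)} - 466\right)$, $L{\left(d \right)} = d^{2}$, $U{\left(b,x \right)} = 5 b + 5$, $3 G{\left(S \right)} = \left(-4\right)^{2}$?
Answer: $\frac{6386638}{3} \approx 2.1289 \cdot 10^{6}$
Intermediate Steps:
$G{\left(S \right)} = \frac{16}{3}$ ($G{\left(S \right)} = \frac{\left(-4\right)^{2}}{3} = \frac{1}{3} \cdot 16 = \frac{16}{3}$)
$U{\left(b,x \right)} = 5 + 5 b$
$W{\left(c,g \right)} = - \frac{284692}{3}$ ($W{\left(c,g \right)} = \left(282 - 76\right) \left(\frac{16}{3} - 466\right) = 206 \left(- \frac{1382}{3}\right) = - \frac{284692}{3}$)
$2033982 - W{\left(-1362,L{\left(- 3 \left(U{\left(0,0 \right)} - 3\right) \right)} \right)} = 2033982 - - \frac{284692}{3} = 2033982 + \frac{284692}{3} = \frac{6386638}{3}$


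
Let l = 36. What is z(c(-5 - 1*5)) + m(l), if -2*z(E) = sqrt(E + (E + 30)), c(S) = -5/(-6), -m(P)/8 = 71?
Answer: -568 - sqrt(285)/6 ≈ -570.81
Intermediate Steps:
m(P) = -568 (m(P) = -8*71 = -568)
c(S) = 5/6 (c(S) = -5*(-1/6) = 5/6)
z(E) = -sqrt(30 + 2*E)/2 (z(E) = -sqrt(E + (E + 30))/2 = -sqrt(E + (30 + E))/2 = -sqrt(30 + 2*E)/2)
z(c(-5 - 1*5)) + m(l) = -sqrt(30 + 2*(5/6))/2 - 568 = -sqrt(30 + 5/3)/2 - 568 = -sqrt(285)/6 - 568 = -568 - sqrt(285)/6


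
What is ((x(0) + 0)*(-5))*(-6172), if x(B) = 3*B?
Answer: 0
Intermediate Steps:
((x(0) + 0)*(-5))*(-6172) = ((3*0 + 0)*(-5))*(-6172) = ((0 + 0)*(-5))*(-6172) = (0*(-5))*(-6172) = 0*(-6172) = 0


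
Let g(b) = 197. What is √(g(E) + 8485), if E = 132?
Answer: √8682 ≈ 93.177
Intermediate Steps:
√(g(E) + 8485) = √(197 + 8485) = √8682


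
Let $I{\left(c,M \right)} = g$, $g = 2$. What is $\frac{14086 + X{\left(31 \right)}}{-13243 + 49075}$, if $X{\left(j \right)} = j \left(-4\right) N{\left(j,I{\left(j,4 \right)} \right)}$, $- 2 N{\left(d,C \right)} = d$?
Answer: $\frac{667}{1493} \approx 0.44675$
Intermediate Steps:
$I{\left(c,M \right)} = 2$
$N{\left(d,C \right)} = - \frac{d}{2}$
$X{\left(j \right)} = 2 j^{2}$ ($X{\left(j \right)} = j \left(-4\right) \left(- \frac{j}{2}\right) = - 4 j \left(- \frac{j}{2}\right) = 2 j^{2}$)
$\frac{14086 + X{\left(31 \right)}}{-13243 + 49075} = \frac{14086 + 2 \cdot 31^{2}}{-13243 + 49075} = \frac{14086 + 2 \cdot 961}{35832} = \left(14086 + 1922\right) \frac{1}{35832} = 16008 \cdot \frac{1}{35832} = \frac{667}{1493}$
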